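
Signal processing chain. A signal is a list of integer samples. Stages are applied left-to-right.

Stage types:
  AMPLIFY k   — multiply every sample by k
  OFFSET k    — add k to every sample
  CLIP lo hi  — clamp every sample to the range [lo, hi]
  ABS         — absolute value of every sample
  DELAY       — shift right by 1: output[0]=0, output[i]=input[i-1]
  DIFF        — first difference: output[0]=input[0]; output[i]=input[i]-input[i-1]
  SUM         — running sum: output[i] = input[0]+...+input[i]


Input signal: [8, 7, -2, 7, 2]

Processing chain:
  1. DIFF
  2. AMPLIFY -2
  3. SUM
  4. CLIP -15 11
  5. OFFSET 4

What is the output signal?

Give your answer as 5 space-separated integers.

Answer: -11 -10 8 -10 0

Derivation:
Input: [8, 7, -2, 7, 2]
Stage 1 (DIFF): s[0]=8, 7-8=-1, -2-7=-9, 7--2=9, 2-7=-5 -> [8, -1, -9, 9, -5]
Stage 2 (AMPLIFY -2): 8*-2=-16, -1*-2=2, -9*-2=18, 9*-2=-18, -5*-2=10 -> [-16, 2, 18, -18, 10]
Stage 3 (SUM): sum[0..0]=-16, sum[0..1]=-14, sum[0..2]=4, sum[0..3]=-14, sum[0..4]=-4 -> [-16, -14, 4, -14, -4]
Stage 4 (CLIP -15 11): clip(-16,-15,11)=-15, clip(-14,-15,11)=-14, clip(4,-15,11)=4, clip(-14,-15,11)=-14, clip(-4,-15,11)=-4 -> [-15, -14, 4, -14, -4]
Stage 5 (OFFSET 4): -15+4=-11, -14+4=-10, 4+4=8, -14+4=-10, -4+4=0 -> [-11, -10, 8, -10, 0]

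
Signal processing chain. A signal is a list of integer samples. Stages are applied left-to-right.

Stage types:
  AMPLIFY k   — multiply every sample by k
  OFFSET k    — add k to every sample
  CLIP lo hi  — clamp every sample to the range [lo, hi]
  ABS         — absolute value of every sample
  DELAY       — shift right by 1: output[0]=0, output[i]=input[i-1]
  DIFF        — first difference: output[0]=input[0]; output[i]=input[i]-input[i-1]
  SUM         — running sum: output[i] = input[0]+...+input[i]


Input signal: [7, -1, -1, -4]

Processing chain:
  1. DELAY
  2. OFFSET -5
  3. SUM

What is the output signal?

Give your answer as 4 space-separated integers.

Input: [7, -1, -1, -4]
Stage 1 (DELAY): [0, 7, -1, -1] = [0, 7, -1, -1] -> [0, 7, -1, -1]
Stage 2 (OFFSET -5): 0+-5=-5, 7+-5=2, -1+-5=-6, -1+-5=-6 -> [-5, 2, -6, -6]
Stage 3 (SUM): sum[0..0]=-5, sum[0..1]=-3, sum[0..2]=-9, sum[0..3]=-15 -> [-5, -3, -9, -15]

Answer: -5 -3 -9 -15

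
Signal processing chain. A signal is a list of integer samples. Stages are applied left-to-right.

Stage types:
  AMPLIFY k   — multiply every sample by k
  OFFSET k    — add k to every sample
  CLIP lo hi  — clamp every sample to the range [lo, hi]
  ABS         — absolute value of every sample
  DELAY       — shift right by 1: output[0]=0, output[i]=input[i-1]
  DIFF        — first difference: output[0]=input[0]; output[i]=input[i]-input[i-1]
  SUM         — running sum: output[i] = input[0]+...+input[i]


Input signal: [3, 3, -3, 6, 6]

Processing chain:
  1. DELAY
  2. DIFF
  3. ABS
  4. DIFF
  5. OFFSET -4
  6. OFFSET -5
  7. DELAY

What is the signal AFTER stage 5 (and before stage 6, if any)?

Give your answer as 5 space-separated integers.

Answer: -4 -1 -7 2 -1

Derivation:
Input: [3, 3, -3, 6, 6]
Stage 1 (DELAY): [0, 3, 3, -3, 6] = [0, 3, 3, -3, 6] -> [0, 3, 3, -3, 6]
Stage 2 (DIFF): s[0]=0, 3-0=3, 3-3=0, -3-3=-6, 6--3=9 -> [0, 3, 0, -6, 9]
Stage 3 (ABS): |0|=0, |3|=3, |0|=0, |-6|=6, |9|=9 -> [0, 3, 0, 6, 9]
Stage 4 (DIFF): s[0]=0, 3-0=3, 0-3=-3, 6-0=6, 9-6=3 -> [0, 3, -3, 6, 3]
Stage 5 (OFFSET -4): 0+-4=-4, 3+-4=-1, -3+-4=-7, 6+-4=2, 3+-4=-1 -> [-4, -1, -7, 2, -1]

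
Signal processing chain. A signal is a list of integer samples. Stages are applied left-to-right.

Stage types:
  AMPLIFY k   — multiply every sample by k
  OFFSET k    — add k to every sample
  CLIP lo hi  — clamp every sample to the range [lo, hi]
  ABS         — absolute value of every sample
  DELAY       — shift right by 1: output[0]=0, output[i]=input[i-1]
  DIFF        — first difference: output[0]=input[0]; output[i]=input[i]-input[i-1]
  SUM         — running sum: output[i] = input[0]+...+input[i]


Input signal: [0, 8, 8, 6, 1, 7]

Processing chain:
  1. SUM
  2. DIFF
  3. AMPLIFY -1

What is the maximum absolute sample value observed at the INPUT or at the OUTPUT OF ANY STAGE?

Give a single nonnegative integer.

Answer: 30

Derivation:
Input: [0, 8, 8, 6, 1, 7] (max |s|=8)
Stage 1 (SUM): sum[0..0]=0, sum[0..1]=8, sum[0..2]=16, sum[0..3]=22, sum[0..4]=23, sum[0..5]=30 -> [0, 8, 16, 22, 23, 30] (max |s|=30)
Stage 2 (DIFF): s[0]=0, 8-0=8, 16-8=8, 22-16=6, 23-22=1, 30-23=7 -> [0, 8, 8, 6, 1, 7] (max |s|=8)
Stage 3 (AMPLIFY -1): 0*-1=0, 8*-1=-8, 8*-1=-8, 6*-1=-6, 1*-1=-1, 7*-1=-7 -> [0, -8, -8, -6, -1, -7] (max |s|=8)
Overall max amplitude: 30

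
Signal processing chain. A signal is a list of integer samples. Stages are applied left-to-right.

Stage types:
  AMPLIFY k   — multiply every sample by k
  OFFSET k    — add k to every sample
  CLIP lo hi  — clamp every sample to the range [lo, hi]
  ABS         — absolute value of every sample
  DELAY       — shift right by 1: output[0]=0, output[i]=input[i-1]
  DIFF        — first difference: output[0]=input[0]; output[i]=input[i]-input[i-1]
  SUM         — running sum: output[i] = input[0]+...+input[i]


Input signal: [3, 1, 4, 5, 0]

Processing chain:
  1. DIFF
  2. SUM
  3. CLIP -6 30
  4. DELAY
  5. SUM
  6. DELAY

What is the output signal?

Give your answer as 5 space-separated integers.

Input: [3, 1, 4, 5, 0]
Stage 1 (DIFF): s[0]=3, 1-3=-2, 4-1=3, 5-4=1, 0-5=-5 -> [3, -2, 3, 1, -5]
Stage 2 (SUM): sum[0..0]=3, sum[0..1]=1, sum[0..2]=4, sum[0..3]=5, sum[0..4]=0 -> [3, 1, 4, 5, 0]
Stage 3 (CLIP -6 30): clip(3,-6,30)=3, clip(1,-6,30)=1, clip(4,-6,30)=4, clip(5,-6,30)=5, clip(0,-6,30)=0 -> [3, 1, 4, 5, 0]
Stage 4 (DELAY): [0, 3, 1, 4, 5] = [0, 3, 1, 4, 5] -> [0, 3, 1, 4, 5]
Stage 5 (SUM): sum[0..0]=0, sum[0..1]=3, sum[0..2]=4, sum[0..3]=8, sum[0..4]=13 -> [0, 3, 4, 8, 13]
Stage 6 (DELAY): [0, 0, 3, 4, 8] = [0, 0, 3, 4, 8] -> [0, 0, 3, 4, 8]

Answer: 0 0 3 4 8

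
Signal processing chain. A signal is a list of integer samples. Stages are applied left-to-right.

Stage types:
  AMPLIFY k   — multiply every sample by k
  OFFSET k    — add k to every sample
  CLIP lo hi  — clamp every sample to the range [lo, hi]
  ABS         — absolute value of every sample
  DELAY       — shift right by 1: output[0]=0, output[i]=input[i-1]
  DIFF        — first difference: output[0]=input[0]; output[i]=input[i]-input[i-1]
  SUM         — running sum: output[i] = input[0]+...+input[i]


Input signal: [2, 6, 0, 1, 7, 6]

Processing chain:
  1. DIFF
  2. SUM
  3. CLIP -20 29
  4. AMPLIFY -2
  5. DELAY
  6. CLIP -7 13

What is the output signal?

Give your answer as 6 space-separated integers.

Answer: 0 -4 -7 0 -2 -7

Derivation:
Input: [2, 6, 0, 1, 7, 6]
Stage 1 (DIFF): s[0]=2, 6-2=4, 0-6=-6, 1-0=1, 7-1=6, 6-7=-1 -> [2, 4, -6, 1, 6, -1]
Stage 2 (SUM): sum[0..0]=2, sum[0..1]=6, sum[0..2]=0, sum[0..3]=1, sum[0..4]=7, sum[0..5]=6 -> [2, 6, 0, 1, 7, 6]
Stage 3 (CLIP -20 29): clip(2,-20,29)=2, clip(6,-20,29)=6, clip(0,-20,29)=0, clip(1,-20,29)=1, clip(7,-20,29)=7, clip(6,-20,29)=6 -> [2, 6, 0, 1, 7, 6]
Stage 4 (AMPLIFY -2): 2*-2=-4, 6*-2=-12, 0*-2=0, 1*-2=-2, 7*-2=-14, 6*-2=-12 -> [-4, -12, 0, -2, -14, -12]
Stage 5 (DELAY): [0, -4, -12, 0, -2, -14] = [0, -4, -12, 0, -2, -14] -> [0, -4, -12, 0, -2, -14]
Stage 6 (CLIP -7 13): clip(0,-7,13)=0, clip(-4,-7,13)=-4, clip(-12,-7,13)=-7, clip(0,-7,13)=0, clip(-2,-7,13)=-2, clip(-14,-7,13)=-7 -> [0, -4, -7, 0, -2, -7]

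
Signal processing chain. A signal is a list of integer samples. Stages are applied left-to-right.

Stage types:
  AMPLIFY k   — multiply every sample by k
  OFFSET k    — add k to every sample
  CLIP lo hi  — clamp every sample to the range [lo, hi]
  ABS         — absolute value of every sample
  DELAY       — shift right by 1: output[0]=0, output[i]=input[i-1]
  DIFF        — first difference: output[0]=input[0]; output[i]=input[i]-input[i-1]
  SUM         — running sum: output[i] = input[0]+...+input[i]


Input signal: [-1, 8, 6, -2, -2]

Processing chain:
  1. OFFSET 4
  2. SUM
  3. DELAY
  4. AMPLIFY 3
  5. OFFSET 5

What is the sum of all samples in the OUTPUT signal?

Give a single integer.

Answer: 235

Derivation:
Input: [-1, 8, 6, -2, -2]
Stage 1 (OFFSET 4): -1+4=3, 8+4=12, 6+4=10, -2+4=2, -2+4=2 -> [3, 12, 10, 2, 2]
Stage 2 (SUM): sum[0..0]=3, sum[0..1]=15, sum[0..2]=25, sum[0..3]=27, sum[0..4]=29 -> [3, 15, 25, 27, 29]
Stage 3 (DELAY): [0, 3, 15, 25, 27] = [0, 3, 15, 25, 27] -> [0, 3, 15, 25, 27]
Stage 4 (AMPLIFY 3): 0*3=0, 3*3=9, 15*3=45, 25*3=75, 27*3=81 -> [0, 9, 45, 75, 81]
Stage 5 (OFFSET 5): 0+5=5, 9+5=14, 45+5=50, 75+5=80, 81+5=86 -> [5, 14, 50, 80, 86]
Output sum: 235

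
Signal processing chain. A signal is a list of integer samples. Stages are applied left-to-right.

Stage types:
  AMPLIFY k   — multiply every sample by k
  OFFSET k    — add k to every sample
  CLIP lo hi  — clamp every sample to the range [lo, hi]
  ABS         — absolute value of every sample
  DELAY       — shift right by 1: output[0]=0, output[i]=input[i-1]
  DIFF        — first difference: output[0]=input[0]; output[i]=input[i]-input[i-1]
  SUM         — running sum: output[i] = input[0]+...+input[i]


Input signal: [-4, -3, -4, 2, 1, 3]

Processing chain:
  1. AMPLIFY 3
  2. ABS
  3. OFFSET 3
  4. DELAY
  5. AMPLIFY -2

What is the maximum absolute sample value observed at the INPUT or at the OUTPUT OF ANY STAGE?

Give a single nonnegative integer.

Input: [-4, -3, -4, 2, 1, 3] (max |s|=4)
Stage 1 (AMPLIFY 3): -4*3=-12, -3*3=-9, -4*3=-12, 2*3=6, 1*3=3, 3*3=9 -> [-12, -9, -12, 6, 3, 9] (max |s|=12)
Stage 2 (ABS): |-12|=12, |-9|=9, |-12|=12, |6|=6, |3|=3, |9|=9 -> [12, 9, 12, 6, 3, 9] (max |s|=12)
Stage 3 (OFFSET 3): 12+3=15, 9+3=12, 12+3=15, 6+3=9, 3+3=6, 9+3=12 -> [15, 12, 15, 9, 6, 12] (max |s|=15)
Stage 4 (DELAY): [0, 15, 12, 15, 9, 6] = [0, 15, 12, 15, 9, 6] -> [0, 15, 12, 15, 9, 6] (max |s|=15)
Stage 5 (AMPLIFY -2): 0*-2=0, 15*-2=-30, 12*-2=-24, 15*-2=-30, 9*-2=-18, 6*-2=-12 -> [0, -30, -24, -30, -18, -12] (max |s|=30)
Overall max amplitude: 30

Answer: 30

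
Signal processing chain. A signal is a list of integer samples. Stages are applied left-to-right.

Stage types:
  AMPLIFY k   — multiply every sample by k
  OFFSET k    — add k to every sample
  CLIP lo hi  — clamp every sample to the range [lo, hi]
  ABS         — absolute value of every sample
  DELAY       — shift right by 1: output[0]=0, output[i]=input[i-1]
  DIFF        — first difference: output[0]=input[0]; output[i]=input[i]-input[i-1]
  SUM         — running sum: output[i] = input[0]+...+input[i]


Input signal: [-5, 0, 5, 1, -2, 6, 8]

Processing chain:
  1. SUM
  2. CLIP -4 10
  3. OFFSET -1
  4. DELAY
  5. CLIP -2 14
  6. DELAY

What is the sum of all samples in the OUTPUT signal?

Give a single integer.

Input: [-5, 0, 5, 1, -2, 6, 8]
Stage 1 (SUM): sum[0..0]=-5, sum[0..1]=-5, sum[0..2]=0, sum[0..3]=1, sum[0..4]=-1, sum[0..5]=5, sum[0..6]=13 -> [-5, -5, 0, 1, -1, 5, 13]
Stage 2 (CLIP -4 10): clip(-5,-4,10)=-4, clip(-5,-4,10)=-4, clip(0,-4,10)=0, clip(1,-4,10)=1, clip(-1,-4,10)=-1, clip(5,-4,10)=5, clip(13,-4,10)=10 -> [-4, -4, 0, 1, -1, 5, 10]
Stage 3 (OFFSET -1): -4+-1=-5, -4+-1=-5, 0+-1=-1, 1+-1=0, -1+-1=-2, 5+-1=4, 10+-1=9 -> [-5, -5, -1, 0, -2, 4, 9]
Stage 4 (DELAY): [0, -5, -5, -1, 0, -2, 4] = [0, -5, -5, -1, 0, -2, 4] -> [0, -5, -5, -1, 0, -2, 4]
Stage 5 (CLIP -2 14): clip(0,-2,14)=0, clip(-5,-2,14)=-2, clip(-5,-2,14)=-2, clip(-1,-2,14)=-1, clip(0,-2,14)=0, clip(-2,-2,14)=-2, clip(4,-2,14)=4 -> [0, -2, -2, -1, 0, -2, 4]
Stage 6 (DELAY): [0, 0, -2, -2, -1, 0, -2] = [0, 0, -2, -2, -1, 0, -2] -> [0, 0, -2, -2, -1, 0, -2]
Output sum: -7

Answer: -7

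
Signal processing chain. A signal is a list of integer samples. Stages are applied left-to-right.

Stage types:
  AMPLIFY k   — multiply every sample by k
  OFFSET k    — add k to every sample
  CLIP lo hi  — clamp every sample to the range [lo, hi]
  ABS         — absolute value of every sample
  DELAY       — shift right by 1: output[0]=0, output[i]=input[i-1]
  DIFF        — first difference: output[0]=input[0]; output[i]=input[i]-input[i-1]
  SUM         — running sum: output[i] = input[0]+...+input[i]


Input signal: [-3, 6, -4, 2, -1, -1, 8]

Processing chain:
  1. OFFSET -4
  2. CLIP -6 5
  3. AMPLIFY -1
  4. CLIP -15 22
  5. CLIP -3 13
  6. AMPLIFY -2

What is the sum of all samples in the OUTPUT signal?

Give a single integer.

Input: [-3, 6, -4, 2, -1, -1, 8]
Stage 1 (OFFSET -4): -3+-4=-7, 6+-4=2, -4+-4=-8, 2+-4=-2, -1+-4=-5, -1+-4=-5, 8+-4=4 -> [-7, 2, -8, -2, -5, -5, 4]
Stage 2 (CLIP -6 5): clip(-7,-6,5)=-6, clip(2,-6,5)=2, clip(-8,-6,5)=-6, clip(-2,-6,5)=-2, clip(-5,-6,5)=-5, clip(-5,-6,5)=-5, clip(4,-6,5)=4 -> [-6, 2, -6, -2, -5, -5, 4]
Stage 3 (AMPLIFY -1): -6*-1=6, 2*-1=-2, -6*-1=6, -2*-1=2, -5*-1=5, -5*-1=5, 4*-1=-4 -> [6, -2, 6, 2, 5, 5, -4]
Stage 4 (CLIP -15 22): clip(6,-15,22)=6, clip(-2,-15,22)=-2, clip(6,-15,22)=6, clip(2,-15,22)=2, clip(5,-15,22)=5, clip(5,-15,22)=5, clip(-4,-15,22)=-4 -> [6, -2, 6, 2, 5, 5, -4]
Stage 5 (CLIP -3 13): clip(6,-3,13)=6, clip(-2,-3,13)=-2, clip(6,-3,13)=6, clip(2,-3,13)=2, clip(5,-3,13)=5, clip(5,-3,13)=5, clip(-4,-3,13)=-3 -> [6, -2, 6, 2, 5, 5, -3]
Stage 6 (AMPLIFY -2): 6*-2=-12, -2*-2=4, 6*-2=-12, 2*-2=-4, 5*-2=-10, 5*-2=-10, -3*-2=6 -> [-12, 4, -12, -4, -10, -10, 6]
Output sum: -38

Answer: -38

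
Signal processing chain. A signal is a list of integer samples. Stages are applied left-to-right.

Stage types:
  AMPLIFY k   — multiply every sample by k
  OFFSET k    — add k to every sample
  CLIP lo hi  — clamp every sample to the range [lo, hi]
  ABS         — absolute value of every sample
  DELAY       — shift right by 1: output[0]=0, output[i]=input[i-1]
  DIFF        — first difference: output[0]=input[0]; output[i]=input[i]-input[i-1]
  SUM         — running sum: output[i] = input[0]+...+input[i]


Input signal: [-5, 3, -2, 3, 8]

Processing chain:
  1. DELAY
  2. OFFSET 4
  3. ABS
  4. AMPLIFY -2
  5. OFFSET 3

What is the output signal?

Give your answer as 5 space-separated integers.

Answer: -5 1 -11 -1 -11

Derivation:
Input: [-5, 3, -2, 3, 8]
Stage 1 (DELAY): [0, -5, 3, -2, 3] = [0, -5, 3, -2, 3] -> [0, -5, 3, -2, 3]
Stage 2 (OFFSET 4): 0+4=4, -5+4=-1, 3+4=7, -2+4=2, 3+4=7 -> [4, -1, 7, 2, 7]
Stage 3 (ABS): |4|=4, |-1|=1, |7|=7, |2|=2, |7|=7 -> [4, 1, 7, 2, 7]
Stage 4 (AMPLIFY -2): 4*-2=-8, 1*-2=-2, 7*-2=-14, 2*-2=-4, 7*-2=-14 -> [-8, -2, -14, -4, -14]
Stage 5 (OFFSET 3): -8+3=-5, -2+3=1, -14+3=-11, -4+3=-1, -14+3=-11 -> [-5, 1, -11, -1, -11]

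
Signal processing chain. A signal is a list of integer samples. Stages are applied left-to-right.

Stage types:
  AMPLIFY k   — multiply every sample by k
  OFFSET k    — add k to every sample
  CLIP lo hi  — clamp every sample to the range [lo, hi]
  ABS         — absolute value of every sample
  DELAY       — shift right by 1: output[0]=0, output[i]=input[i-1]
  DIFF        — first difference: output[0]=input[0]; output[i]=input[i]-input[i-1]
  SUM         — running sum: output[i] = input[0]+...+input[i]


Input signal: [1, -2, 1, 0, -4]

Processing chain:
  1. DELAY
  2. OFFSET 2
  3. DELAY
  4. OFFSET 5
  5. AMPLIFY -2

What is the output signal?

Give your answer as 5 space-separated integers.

Input: [1, -2, 1, 0, -4]
Stage 1 (DELAY): [0, 1, -2, 1, 0] = [0, 1, -2, 1, 0] -> [0, 1, -2, 1, 0]
Stage 2 (OFFSET 2): 0+2=2, 1+2=3, -2+2=0, 1+2=3, 0+2=2 -> [2, 3, 0, 3, 2]
Stage 3 (DELAY): [0, 2, 3, 0, 3] = [0, 2, 3, 0, 3] -> [0, 2, 3, 0, 3]
Stage 4 (OFFSET 5): 0+5=5, 2+5=7, 3+5=8, 0+5=5, 3+5=8 -> [5, 7, 8, 5, 8]
Stage 5 (AMPLIFY -2): 5*-2=-10, 7*-2=-14, 8*-2=-16, 5*-2=-10, 8*-2=-16 -> [-10, -14, -16, -10, -16]

Answer: -10 -14 -16 -10 -16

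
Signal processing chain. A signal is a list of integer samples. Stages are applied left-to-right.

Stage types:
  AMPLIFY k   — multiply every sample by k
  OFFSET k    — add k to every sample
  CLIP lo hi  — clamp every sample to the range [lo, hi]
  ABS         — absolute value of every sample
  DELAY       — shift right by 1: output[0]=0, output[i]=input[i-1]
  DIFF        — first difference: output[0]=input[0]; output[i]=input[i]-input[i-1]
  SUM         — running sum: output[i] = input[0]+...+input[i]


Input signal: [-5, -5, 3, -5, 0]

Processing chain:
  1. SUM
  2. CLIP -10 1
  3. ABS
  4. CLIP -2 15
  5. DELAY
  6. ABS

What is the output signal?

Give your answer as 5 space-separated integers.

Answer: 0 5 10 7 10

Derivation:
Input: [-5, -5, 3, -5, 0]
Stage 1 (SUM): sum[0..0]=-5, sum[0..1]=-10, sum[0..2]=-7, sum[0..3]=-12, sum[0..4]=-12 -> [-5, -10, -7, -12, -12]
Stage 2 (CLIP -10 1): clip(-5,-10,1)=-5, clip(-10,-10,1)=-10, clip(-7,-10,1)=-7, clip(-12,-10,1)=-10, clip(-12,-10,1)=-10 -> [-5, -10, -7, -10, -10]
Stage 3 (ABS): |-5|=5, |-10|=10, |-7|=7, |-10|=10, |-10|=10 -> [5, 10, 7, 10, 10]
Stage 4 (CLIP -2 15): clip(5,-2,15)=5, clip(10,-2,15)=10, clip(7,-2,15)=7, clip(10,-2,15)=10, clip(10,-2,15)=10 -> [5, 10, 7, 10, 10]
Stage 5 (DELAY): [0, 5, 10, 7, 10] = [0, 5, 10, 7, 10] -> [0, 5, 10, 7, 10]
Stage 6 (ABS): |0|=0, |5|=5, |10|=10, |7|=7, |10|=10 -> [0, 5, 10, 7, 10]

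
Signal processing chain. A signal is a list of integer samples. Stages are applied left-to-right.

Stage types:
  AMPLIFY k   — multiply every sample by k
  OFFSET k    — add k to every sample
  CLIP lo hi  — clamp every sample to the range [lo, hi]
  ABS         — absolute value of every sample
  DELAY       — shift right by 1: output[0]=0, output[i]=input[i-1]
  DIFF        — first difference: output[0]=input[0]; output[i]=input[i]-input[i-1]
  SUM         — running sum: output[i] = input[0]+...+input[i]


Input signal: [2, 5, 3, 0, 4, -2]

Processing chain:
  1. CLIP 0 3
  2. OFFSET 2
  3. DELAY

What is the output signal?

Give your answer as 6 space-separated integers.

Answer: 0 4 5 5 2 5

Derivation:
Input: [2, 5, 3, 0, 4, -2]
Stage 1 (CLIP 0 3): clip(2,0,3)=2, clip(5,0,3)=3, clip(3,0,3)=3, clip(0,0,3)=0, clip(4,0,3)=3, clip(-2,0,3)=0 -> [2, 3, 3, 0, 3, 0]
Stage 2 (OFFSET 2): 2+2=4, 3+2=5, 3+2=5, 0+2=2, 3+2=5, 0+2=2 -> [4, 5, 5, 2, 5, 2]
Stage 3 (DELAY): [0, 4, 5, 5, 2, 5] = [0, 4, 5, 5, 2, 5] -> [0, 4, 5, 5, 2, 5]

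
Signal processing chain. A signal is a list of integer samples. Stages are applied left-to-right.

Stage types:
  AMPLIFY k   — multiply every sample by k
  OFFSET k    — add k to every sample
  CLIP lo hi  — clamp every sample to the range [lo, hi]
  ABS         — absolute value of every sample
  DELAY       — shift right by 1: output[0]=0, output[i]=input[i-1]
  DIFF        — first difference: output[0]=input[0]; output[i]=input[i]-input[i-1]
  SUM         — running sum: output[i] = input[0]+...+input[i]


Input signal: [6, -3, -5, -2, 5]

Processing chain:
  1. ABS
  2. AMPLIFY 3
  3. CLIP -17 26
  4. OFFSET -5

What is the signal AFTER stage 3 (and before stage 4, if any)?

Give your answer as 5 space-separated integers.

Input: [6, -3, -5, -2, 5]
Stage 1 (ABS): |6|=6, |-3|=3, |-5|=5, |-2|=2, |5|=5 -> [6, 3, 5, 2, 5]
Stage 2 (AMPLIFY 3): 6*3=18, 3*3=9, 5*3=15, 2*3=6, 5*3=15 -> [18, 9, 15, 6, 15]
Stage 3 (CLIP -17 26): clip(18,-17,26)=18, clip(9,-17,26)=9, clip(15,-17,26)=15, clip(6,-17,26)=6, clip(15,-17,26)=15 -> [18, 9, 15, 6, 15]

Answer: 18 9 15 6 15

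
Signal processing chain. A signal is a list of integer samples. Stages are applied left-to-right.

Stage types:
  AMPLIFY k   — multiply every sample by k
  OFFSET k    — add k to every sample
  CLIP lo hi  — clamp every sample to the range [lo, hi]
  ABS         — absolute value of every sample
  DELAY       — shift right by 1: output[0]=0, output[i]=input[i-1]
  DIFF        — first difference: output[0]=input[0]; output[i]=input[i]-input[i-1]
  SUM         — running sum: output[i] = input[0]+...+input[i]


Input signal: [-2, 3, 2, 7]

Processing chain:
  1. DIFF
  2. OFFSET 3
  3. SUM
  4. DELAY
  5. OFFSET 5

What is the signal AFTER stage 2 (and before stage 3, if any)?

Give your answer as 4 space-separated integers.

Answer: 1 8 2 8

Derivation:
Input: [-2, 3, 2, 7]
Stage 1 (DIFF): s[0]=-2, 3--2=5, 2-3=-1, 7-2=5 -> [-2, 5, -1, 5]
Stage 2 (OFFSET 3): -2+3=1, 5+3=8, -1+3=2, 5+3=8 -> [1, 8, 2, 8]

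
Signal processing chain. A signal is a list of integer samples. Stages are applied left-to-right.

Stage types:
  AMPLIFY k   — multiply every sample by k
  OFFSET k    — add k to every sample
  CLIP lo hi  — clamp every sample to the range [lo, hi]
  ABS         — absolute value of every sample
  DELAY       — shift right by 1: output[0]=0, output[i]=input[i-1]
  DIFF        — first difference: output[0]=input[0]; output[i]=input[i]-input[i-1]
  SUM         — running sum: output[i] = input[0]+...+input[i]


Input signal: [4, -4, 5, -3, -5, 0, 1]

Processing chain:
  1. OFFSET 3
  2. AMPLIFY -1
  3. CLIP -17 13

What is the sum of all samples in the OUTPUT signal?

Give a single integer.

Input: [4, -4, 5, -3, -5, 0, 1]
Stage 1 (OFFSET 3): 4+3=7, -4+3=-1, 5+3=8, -3+3=0, -5+3=-2, 0+3=3, 1+3=4 -> [7, -1, 8, 0, -2, 3, 4]
Stage 2 (AMPLIFY -1): 7*-1=-7, -1*-1=1, 8*-1=-8, 0*-1=0, -2*-1=2, 3*-1=-3, 4*-1=-4 -> [-7, 1, -8, 0, 2, -3, -4]
Stage 3 (CLIP -17 13): clip(-7,-17,13)=-7, clip(1,-17,13)=1, clip(-8,-17,13)=-8, clip(0,-17,13)=0, clip(2,-17,13)=2, clip(-3,-17,13)=-3, clip(-4,-17,13)=-4 -> [-7, 1, -8, 0, 2, -3, -4]
Output sum: -19

Answer: -19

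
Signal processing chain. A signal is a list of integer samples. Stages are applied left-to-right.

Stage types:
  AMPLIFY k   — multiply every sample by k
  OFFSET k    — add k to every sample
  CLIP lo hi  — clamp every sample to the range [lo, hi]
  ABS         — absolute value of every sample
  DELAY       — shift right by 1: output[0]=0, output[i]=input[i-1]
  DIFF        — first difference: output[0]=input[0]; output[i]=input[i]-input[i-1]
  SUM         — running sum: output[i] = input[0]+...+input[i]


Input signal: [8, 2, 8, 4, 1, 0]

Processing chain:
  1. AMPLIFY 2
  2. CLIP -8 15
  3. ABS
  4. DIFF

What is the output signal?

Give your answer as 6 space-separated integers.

Answer: 15 -11 11 -7 -6 -2

Derivation:
Input: [8, 2, 8, 4, 1, 0]
Stage 1 (AMPLIFY 2): 8*2=16, 2*2=4, 8*2=16, 4*2=8, 1*2=2, 0*2=0 -> [16, 4, 16, 8, 2, 0]
Stage 2 (CLIP -8 15): clip(16,-8,15)=15, clip(4,-8,15)=4, clip(16,-8,15)=15, clip(8,-8,15)=8, clip(2,-8,15)=2, clip(0,-8,15)=0 -> [15, 4, 15, 8, 2, 0]
Stage 3 (ABS): |15|=15, |4|=4, |15|=15, |8|=8, |2|=2, |0|=0 -> [15, 4, 15, 8, 2, 0]
Stage 4 (DIFF): s[0]=15, 4-15=-11, 15-4=11, 8-15=-7, 2-8=-6, 0-2=-2 -> [15, -11, 11, -7, -6, -2]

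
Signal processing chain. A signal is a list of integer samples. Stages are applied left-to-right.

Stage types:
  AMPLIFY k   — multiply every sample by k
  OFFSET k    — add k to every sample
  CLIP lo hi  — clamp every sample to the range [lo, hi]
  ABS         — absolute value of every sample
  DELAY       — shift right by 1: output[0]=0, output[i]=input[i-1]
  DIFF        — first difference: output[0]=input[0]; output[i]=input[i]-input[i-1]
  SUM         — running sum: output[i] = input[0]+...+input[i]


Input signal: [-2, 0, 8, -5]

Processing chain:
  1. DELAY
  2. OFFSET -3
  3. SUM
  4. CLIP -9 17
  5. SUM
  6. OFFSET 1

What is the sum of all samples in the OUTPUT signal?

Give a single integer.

Input: [-2, 0, 8, -5]
Stage 1 (DELAY): [0, -2, 0, 8] = [0, -2, 0, 8] -> [0, -2, 0, 8]
Stage 2 (OFFSET -3): 0+-3=-3, -2+-3=-5, 0+-3=-3, 8+-3=5 -> [-3, -5, -3, 5]
Stage 3 (SUM): sum[0..0]=-3, sum[0..1]=-8, sum[0..2]=-11, sum[0..3]=-6 -> [-3, -8, -11, -6]
Stage 4 (CLIP -9 17): clip(-3,-9,17)=-3, clip(-8,-9,17)=-8, clip(-11,-9,17)=-9, clip(-6,-9,17)=-6 -> [-3, -8, -9, -6]
Stage 5 (SUM): sum[0..0]=-3, sum[0..1]=-11, sum[0..2]=-20, sum[0..3]=-26 -> [-3, -11, -20, -26]
Stage 6 (OFFSET 1): -3+1=-2, -11+1=-10, -20+1=-19, -26+1=-25 -> [-2, -10, -19, -25]
Output sum: -56

Answer: -56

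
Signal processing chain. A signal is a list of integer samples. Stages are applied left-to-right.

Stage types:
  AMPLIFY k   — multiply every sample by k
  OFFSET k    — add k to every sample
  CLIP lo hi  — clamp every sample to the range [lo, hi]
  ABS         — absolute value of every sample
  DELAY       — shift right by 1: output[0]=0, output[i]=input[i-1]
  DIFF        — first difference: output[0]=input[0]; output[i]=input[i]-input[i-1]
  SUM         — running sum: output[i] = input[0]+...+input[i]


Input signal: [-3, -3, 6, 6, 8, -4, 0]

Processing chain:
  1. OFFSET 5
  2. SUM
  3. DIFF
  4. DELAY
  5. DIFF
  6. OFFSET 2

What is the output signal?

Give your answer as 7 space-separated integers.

Input: [-3, -3, 6, 6, 8, -4, 0]
Stage 1 (OFFSET 5): -3+5=2, -3+5=2, 6+5=11, 6+5=11, 8+5=13, -4+5=1, 0+5=5 -> [2, 2, 11, 11, 13, 1, 5]
Stage 2 (SUM): sum[0..0]=2, sum[0..1]=4, sum[0..2]=15, sum[0..3]=26, sum[0..4]=39, sum[0..5]=40, sum[0..6]=45 -> [2, 4, 15, 26, 39, 40, 45]
Stage 3 (DIFF): s[0]=2, 4-2=2, 15-4=11, 26-15=11, 39-26=13, 40-39=1, 45-40=5 -> [2, 2, 11, 11, 13, 1, 5]
Stage 4 (DELAY): [0, 2, 2, 11, 11, 13, 1] = [0, 2, 2, 11, 11, 13, 1] -> [0, 2, 2, 11, 11, 13, 1]
Stage 5 (DIFF): s[0]=0, 2-0=2, 2-2=0, 11-2=9, 11-11=0, 13-11=2, 1-13=-12 -> [0, 2, 0, 9, 0, 2, -12]
Stage 6 (OFFSET 2): 0+2=2, 2+2=4, 0+2=2, 9+2=11, 0+2=2, 2+2=4, -12+2=-10 -> [2, 4, 2, 11, 2, 4, -10]

Answer: 2 4 2 11 2 4 -10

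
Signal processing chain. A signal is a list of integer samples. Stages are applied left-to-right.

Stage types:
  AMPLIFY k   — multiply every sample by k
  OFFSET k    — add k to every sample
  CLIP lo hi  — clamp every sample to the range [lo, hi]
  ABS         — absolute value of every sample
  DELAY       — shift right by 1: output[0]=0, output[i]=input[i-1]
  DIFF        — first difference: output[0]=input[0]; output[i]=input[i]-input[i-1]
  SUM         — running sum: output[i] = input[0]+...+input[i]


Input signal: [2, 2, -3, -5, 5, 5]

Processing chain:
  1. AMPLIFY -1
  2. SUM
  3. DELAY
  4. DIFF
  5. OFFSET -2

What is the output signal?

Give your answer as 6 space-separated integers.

Answer: -2 -4 -4 1 3 -7

Derivation:
Input: [2, 2, -3, -5, 5, 5]
Stage 1 (AMPLIFY -1): 2*-1=-2, 2*-1=-2, -3*-1=3, -5*-1=5, 5*-1=-5, 5*-1=-5 -> [-2, -2, 3, 5, -5, -5]
Stage 2 (SUM): sum[0..0]=-2, sum[0..1]=-4, sum[0..2]=-1, sum[0..3]=4, sum[0..4]=-1, sum[0..5]=-6 -> [-2, -4, -1, 4, -1, -6]
Stage 3 (DELAY): [0, -2, -4, -1, 4, -1] = [0, -2, -4, -1, 4, -1] -> [0, -2, -4, -1, 4, -1]
Stage 4 (DIFF): s[0]=0, -2-0=-2, -4--2=-2, -1--4=3, 4--1=5, -1-4=-5 -> [0, -2, -2, 3, 5, -5]
Stage 5 (OFFSET -2): 0+-2=-2, -2+-2=-4, -2+-2=-4, 3+-2=1, 5+-2=3, -5+-2=-7 -> [-2, -4, -4, 1, 3, -7]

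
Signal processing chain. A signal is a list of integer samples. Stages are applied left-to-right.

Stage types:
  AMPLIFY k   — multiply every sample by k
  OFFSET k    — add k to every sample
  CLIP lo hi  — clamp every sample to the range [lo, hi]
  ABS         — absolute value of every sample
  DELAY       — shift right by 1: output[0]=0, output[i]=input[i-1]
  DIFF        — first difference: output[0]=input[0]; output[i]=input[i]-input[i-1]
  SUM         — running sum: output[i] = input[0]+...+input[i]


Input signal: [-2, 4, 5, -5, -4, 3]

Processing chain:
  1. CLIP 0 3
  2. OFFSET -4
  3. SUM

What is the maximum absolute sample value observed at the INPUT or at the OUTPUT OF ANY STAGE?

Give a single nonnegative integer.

Input: [-2, 4, 5, -5, -4, 3] (max |s|=5)
Stage 1 (CLIP 0 3): clip(-2,0,3)=0, clip(4,0,3)=3, clip(5,0,3)=3, clip(-5,0,3)=0, clip(-4,0,3)=0, clip(3,0,3)=3 -> [0, 3, 3, 0, 0, 3] (max |s|=3)
Stage 2 (OFFSET -4): 0+-4=-4, 3+-4=-1, 3+-4=-1, 0+-4=-4, 0+-4=-4, 3+-4=-1 -> [-4, -1, -1, -4, -4, -1] (max |s|=4)
Stage 3 (SUM): sum[0..0]=-4, sum[0..1]=-5, sum[0..2]=-6, sum[0..3]=-10, sum[0..4]=-14, sum[0..5]=-15 -> [-4, -5, -6, -10, -14, -15] (max |s|=15)
Overall max amplitude: 15

Answer: 15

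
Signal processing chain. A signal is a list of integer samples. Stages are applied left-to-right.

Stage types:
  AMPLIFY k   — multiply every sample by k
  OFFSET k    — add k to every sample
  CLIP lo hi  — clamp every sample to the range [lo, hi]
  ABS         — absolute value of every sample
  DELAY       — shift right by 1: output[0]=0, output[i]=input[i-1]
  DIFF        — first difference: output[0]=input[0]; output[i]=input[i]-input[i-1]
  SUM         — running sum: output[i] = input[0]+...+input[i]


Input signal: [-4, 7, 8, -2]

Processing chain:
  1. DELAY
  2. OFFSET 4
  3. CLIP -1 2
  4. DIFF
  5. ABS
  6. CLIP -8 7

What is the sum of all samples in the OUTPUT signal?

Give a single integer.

Answer: 6

Derivation:
Input: [-4, 7, 8, -2]
Stage 1 (DELAY): [0, -4, 7, 8] = [0, -4, 7, 8] -> [0, -4, 7, 8]
Stage 2 (OFFSET 4): 0+4=4, -4+4=0, 7+4=11, 8+4=12 -> [4, 0, 11, 12]
Stage 3 (CLIP -1 2): clip(4,-1,2)=2, clip(0,-1,2)=0, clip(11,-1,2)=2, clip(12,-1,2)=2 -> [2, 0, 2, 2]
Stage 4 (DIFF): s[0]=2, 0-2=-2, 2-0=2, 2-2=0 -> [2, -2, 2, 0]
Stage 5 (ABS): |2|=2, |-2|=2, |2|=2, |0|=0 -> [2, 2, 2, 0]
Stage 6 (CLIP -8 7): clip(2,-8,7)=2, clip(2,-8,7)=2, clip(2,-8,7)=2, clip(0,-8,7)=0 -> [2, 2, 2, 0]
Output sum: 6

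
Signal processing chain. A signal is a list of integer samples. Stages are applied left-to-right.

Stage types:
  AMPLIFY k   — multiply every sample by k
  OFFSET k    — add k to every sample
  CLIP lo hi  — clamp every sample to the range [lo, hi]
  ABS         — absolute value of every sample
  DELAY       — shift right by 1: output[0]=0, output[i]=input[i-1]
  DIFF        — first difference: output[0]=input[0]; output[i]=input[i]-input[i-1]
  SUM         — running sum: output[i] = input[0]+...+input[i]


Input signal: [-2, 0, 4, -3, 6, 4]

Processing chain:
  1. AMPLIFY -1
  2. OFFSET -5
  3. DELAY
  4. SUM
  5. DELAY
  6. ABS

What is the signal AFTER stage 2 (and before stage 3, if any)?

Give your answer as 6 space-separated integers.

Answer: -3 -5 -9 -2 -11 -9

Derivation:
Input: [-2, 0, 4, -3, 6, 4]
Stage 1 (AMPLIFY -1): -2*-1=2, 0*-1=0, 4*-1=-4, -3*-1=3, 6*-1=-6, 4*-1=-4 -> [2, 0, -4, 3, -6, -4]
Stage 2 (OFFSET -5): 2+-5=-3, 0+-5=-5, -4+-5=-9, 3+-5=-2, -6+-5=-11, -4+-5=-9 -> [-3, -5, -9, -2, -11, -9]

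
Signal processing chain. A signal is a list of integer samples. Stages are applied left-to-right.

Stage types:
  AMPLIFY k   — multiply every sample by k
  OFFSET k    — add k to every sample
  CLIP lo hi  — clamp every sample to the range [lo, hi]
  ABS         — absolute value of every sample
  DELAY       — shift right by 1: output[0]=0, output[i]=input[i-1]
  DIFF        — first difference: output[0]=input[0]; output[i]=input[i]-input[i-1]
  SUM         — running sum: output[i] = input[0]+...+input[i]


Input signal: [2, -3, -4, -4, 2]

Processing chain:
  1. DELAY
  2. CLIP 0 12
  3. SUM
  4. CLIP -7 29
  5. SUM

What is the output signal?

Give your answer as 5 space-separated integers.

Answer: 0 2 4 6 8

Derivation:
Input: [2, -3, -4, -4, 2]
Stage 1 (DELAY): [0, 2, -3, -4, -4] = [0, 2, -3, -4, -4] -> [0, 2, -3, -4, -4]
Stage 2 (CLIP 0 12): clip(0,0,12)=0, clip(2,0,12)=2, clip(-3,0,12)=0, clip(-4,0,12)=0, clip(-4,0,12)=0 -> [0, 2, 0, 0, 0]
Stage 3 (SUM): sum[0..0]=0, sum[0..1]=2, sum[0..2]=2, sum[0..3]=2, sum[0..4]=2 -> [0, 2, 2, 2, 2]
Stage 4 (CLIP -7 29): clip(0,-7,29)=0, clip(2,-7,29)=2, clip(2,-7,29)=2, clip(2,-7,29)=2, clip(2,-7,29)=2 -> [0, 2, 2, 2, 2]
Stage 5 (SUM): sum[0..0]=0, sum[0..1]=2, sum[0..2]=4, sum[0..3]=6, sum[0..4]=8 -> [0, 2, 4, 6, 8]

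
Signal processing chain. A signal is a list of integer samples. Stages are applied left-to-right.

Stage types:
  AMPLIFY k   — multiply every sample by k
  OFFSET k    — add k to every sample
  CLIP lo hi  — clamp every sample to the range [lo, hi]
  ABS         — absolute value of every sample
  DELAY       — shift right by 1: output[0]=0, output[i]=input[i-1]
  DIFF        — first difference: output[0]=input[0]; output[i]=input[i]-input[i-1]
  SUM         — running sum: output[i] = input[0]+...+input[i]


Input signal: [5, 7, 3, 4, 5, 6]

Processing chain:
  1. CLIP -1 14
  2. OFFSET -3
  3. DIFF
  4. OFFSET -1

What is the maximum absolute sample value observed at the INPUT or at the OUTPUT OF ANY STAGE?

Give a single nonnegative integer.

Answer: 7

Derivation:
Input: [5, 7, 3, 4, 5, 6] (max |s|=7)
Stage 1 (CLIP -1 14): clip(5,-1,14)=5, clip(7,-1,14)=7, clip(3,-1,14)=3, clip(4,-1,14)=4, clip(5,-1,14)=5, clip(6,-1,14)=6 -> [5, 7, 3, 4, 5, 6] (max |s|=7)
Stage 2 (OFFSET -3): 5+-3=2, 7+-3=4, 3+-3=0, 4+-3=1, 5+-3=2, 6+-3=3 -> [2, 4, 0, 1, 2, 3] (max |s|=4)
Stage 3 (DIFF): s[0]=2, 4-2=2, 0-4=-4, 1-0=1, 2-1=1, 3-2=1 -> [2, 2, -4, 1, 1, 1] (max |s|=4)
Stage 4 (OFFSET -1): 2+-1=1, 2+-1=1, -4+-1=-5, 1+-1=0, 1+-1=0, 1+-1=0 -> [1, 1, -5, 0, 0, 0] (max |s|=5)
Overall max amplitude: 7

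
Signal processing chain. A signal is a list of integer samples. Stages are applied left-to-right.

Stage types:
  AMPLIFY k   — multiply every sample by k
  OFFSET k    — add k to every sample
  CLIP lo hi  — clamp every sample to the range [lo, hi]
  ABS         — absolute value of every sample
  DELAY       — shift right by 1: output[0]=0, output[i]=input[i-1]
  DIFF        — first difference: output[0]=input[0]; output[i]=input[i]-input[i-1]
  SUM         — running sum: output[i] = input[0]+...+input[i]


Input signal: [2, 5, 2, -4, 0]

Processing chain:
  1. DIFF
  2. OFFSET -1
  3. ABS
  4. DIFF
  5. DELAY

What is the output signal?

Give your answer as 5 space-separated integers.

Answer: 0 1 1 2 3

Derivation:
Input: [2, 5, 2, -4, 0]
Stage 1 (DIFF): s[0]=2, 5-2=3, 2-5=-3, -4-2=-6, 0--4=4 -> [2, 3, -3, -6, 4]
Stage 2 (OFFSET -1): 2+-1=1, 3+-1=2, -3+-1=-4, -6+-1=-7, 4+-1=3 -> [1, 2, -4, -7, 3]
Stage 3 (ABS): |1|=1, |2|=2, |-4|=4, |-7|=7, |3|=3 -> [1, 2, 4, 7, 3]
Stage 4 (DIFF): s[0]=1, 2-1=1, 4-2=2, 7-4=3, 3-7=-4 -> [1, 1, 2, 3, -4]
Stage 5 (DELAY): [0, 1, 1, 2, 3] = [0, 1, 1, 2, 3] -> [0, 1, 1, 2, 3]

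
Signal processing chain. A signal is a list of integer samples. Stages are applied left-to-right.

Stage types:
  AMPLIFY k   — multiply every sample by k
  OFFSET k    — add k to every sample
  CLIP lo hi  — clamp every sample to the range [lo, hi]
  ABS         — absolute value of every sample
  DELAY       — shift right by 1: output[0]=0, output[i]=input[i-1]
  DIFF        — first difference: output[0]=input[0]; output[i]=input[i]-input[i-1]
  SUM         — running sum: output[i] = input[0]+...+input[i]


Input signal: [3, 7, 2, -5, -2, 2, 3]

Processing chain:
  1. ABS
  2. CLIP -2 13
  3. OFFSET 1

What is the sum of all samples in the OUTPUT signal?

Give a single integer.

Answer: 31

Derivation:
Input: [3, 7, 2, -5, -2, 2, 3]
Stage 1 (ABS): |3|=3, |7|=7, |2|=2, |-5|=5, |-2|=2, |2|=2, |3|=3 -> [3, 7, 2, 5, 2, 2, 3]
Stage 2 (CLIP -2 13): clip(3,-2,13)=3, clip(7,-2,13)=7, clip(2,-2,13)=2, clip(5,-2,13)=5, clip(2,-2,13)=2, clip(2,-2,13)=2, clip(3,-2,13)=3 -> [3, 7, 2, 5, 2, 2, 3]
Stage 3 (OFFSET 1): 3+1=4, 7+1=8, 2+1=3, 5+1=6, 2+1=3, 2+1=3, 3+1=4 -> [4, 8, 3, 6, 3, 3, 4]
Output sum: 31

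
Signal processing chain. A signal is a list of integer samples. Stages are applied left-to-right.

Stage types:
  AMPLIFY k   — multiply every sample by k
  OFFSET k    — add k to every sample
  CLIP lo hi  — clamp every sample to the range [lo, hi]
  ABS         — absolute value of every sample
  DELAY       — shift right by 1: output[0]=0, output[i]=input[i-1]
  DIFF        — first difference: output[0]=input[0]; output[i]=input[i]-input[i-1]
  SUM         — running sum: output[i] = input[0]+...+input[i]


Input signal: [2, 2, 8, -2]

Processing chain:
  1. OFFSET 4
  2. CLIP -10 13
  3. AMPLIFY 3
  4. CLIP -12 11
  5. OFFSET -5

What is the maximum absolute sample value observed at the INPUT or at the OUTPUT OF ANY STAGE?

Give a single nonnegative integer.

Input: [2, 2, 8, -2] (max |s|=8)
Stage 1 (OFFSET 4): 2+4=6, 2+4=6, 8+4=12, -2+4=2 -> [6, 6, 12, 2] (max |s|=12)
Stage 2 (CLIP -10 13): clip(6,-10,13)=6, clip(6,-10,13)=6, clip(12,-10,13)=12, clip(2,-10,13)=2 -> [6, 6, 12, 2] (max |s|=12)
Stage 3 (AMPLIFY 3): 6*3=18, 6*3=18, 12*3=36, 2*3=6 -> [18, 18, 36, 6] (max |s|=36)
Stage 4 (CLIP -12 11): clip(18,-12,11)=11, clip(18,-12,11)=11, clip(36,-12,11)=11, clip(6,-12,11)=6 -> [11, 11, 11, 6] (max |s|=11)
Stage 5 (OFFSET -5): 11+-5=6, 11+-5=6, 11+-5=6, 6+-5=1 -> [6, 6, 6, 1] (max |s|=6)
Overall max amplitude: 36

Answer: 36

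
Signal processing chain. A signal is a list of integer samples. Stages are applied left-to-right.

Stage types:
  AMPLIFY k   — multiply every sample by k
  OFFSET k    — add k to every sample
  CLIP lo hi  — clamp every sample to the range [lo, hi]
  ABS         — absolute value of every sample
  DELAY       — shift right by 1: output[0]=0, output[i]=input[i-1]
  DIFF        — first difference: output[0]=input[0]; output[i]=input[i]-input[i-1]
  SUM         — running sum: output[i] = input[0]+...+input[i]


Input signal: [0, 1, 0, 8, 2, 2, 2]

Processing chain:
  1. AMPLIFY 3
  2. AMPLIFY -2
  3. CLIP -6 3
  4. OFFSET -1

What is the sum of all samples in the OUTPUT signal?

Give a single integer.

Input: [0, 1, 0, 8, 2, 2, 2]
Stage 1 (AMPLIFY 3): 0*3=0, 1*3=3, 0*3=0, 8*3=24, 2*3=6, 2*3=6, 2*3=6 -> [0, 3, 0, 24, 6, 6, 6]
Stage 2 (AMPLIFY -2): 0*-2=0, 3*-2=-6, 0*-2=0, 24*-2=-48, 6*-2=-12, 6*-2=-12, 6*-2=-12 -> [0, -6, 0, -48, -12, -12, -12]
Stage 3 (CLIP -6 3): clip(0,-6,3)=0, clip(-6,-6,3)=-6, clip(0,-6,3)=0, clip(-48,-6,3)=-6, clip(-12,-6,3)=-6, clip(-12,-6,3)=-6, clip(-12,-6,3)=-6 -> [0, -6, 0, -6, -6, -6, -6]
Stage 4 (OFFSET -1): 0+-1=-1, -6+-1=-7, 0+-1=-1, -6+-1=-7, -6+-1=-7, -6+-1=-7, -6+-1=-7 -> [-1, -7, -1, -7, -7, -7, -7]
Output sum: -37

Answer: -37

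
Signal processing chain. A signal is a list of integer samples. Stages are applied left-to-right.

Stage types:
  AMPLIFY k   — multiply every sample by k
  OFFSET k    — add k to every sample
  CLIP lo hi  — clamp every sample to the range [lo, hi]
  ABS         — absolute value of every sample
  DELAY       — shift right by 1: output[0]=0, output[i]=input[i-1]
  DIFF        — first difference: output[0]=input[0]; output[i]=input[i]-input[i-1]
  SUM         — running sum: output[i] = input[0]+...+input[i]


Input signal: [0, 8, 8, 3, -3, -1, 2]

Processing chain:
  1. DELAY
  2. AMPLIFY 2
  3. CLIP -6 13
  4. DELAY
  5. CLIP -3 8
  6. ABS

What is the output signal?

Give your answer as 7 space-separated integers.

Input: [0, 8, 8, 3, -3, -1, 2]
Stage 1 (DELAY): [0, 0, 8, 8, 3, -3, -1] = [0, 0, 8, 8, 3, -3, -1] -> [0, 0, 8, 8, 3, -3, -1]
Stage 2 (AMPLIFY 2): 0*2=0, 0*2=0, 8*2=16, 8*2=16, 3*2=6, -3*2=-6, -1*2=-2 -> [0, 0, 16, 16, 6, -6, -2]
Stage 3 (CLIP -6 13): clip(0,-6,13)=0, clip(0,-6,13)=0, clip(16,-6,13)=13, clip(16,-6,13)=13, clip(6,-6,13)=6, clip(-6,-6,13)=-6, clip(-2,-6,13)=-2 -> [0, 0, 13, 13, 6, -6, -2]
Stage 4 (DELAY): [0, 0, 0, 13, 13, 6, -6] = [0, 0, 0, 13, 13, 6, -6] -> [0, 0, 0, 13, 13, 6, -6]
Stage 5 (CLIP -3 8): clip(0,-3,8)=0, clip(0,-3,8)=0, clip(0,-3,8)=0, clip(13,-3,8)=8, clip(13,-3,8)=8, clip(6,-3,8)=6, clip(-6,-3,8)=-3 -> [0, 0, 0, 8, 8, 6, -3]
Stage 6 (ABS): |0|=0, |0|=0, |0|=0, |8|=8, |8|=8, |6|=6, |-3|=3 -> [0, 0, 0, 8, 8, 6, 3]

Answer: 0 0 0 8 8 6 3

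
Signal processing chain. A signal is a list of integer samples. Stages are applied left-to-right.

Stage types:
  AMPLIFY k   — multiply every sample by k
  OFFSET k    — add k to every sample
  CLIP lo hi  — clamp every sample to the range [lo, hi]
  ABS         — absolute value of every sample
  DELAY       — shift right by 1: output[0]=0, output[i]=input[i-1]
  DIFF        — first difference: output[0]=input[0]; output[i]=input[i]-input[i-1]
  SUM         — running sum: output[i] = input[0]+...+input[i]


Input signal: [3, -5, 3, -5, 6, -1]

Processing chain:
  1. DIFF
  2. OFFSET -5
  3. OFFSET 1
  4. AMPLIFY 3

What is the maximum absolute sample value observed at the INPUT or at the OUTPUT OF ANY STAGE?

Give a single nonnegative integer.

Input: [3, -5, 3, -5, 6, -1] (max |s|=6)
Stage 1 (DIFF): s[0]=3, -5-3=-8, 3--5=8, -5-3=-8, 6--5=11, -1-6=-7 -> [3, -8, 8, -8, 11, -7] (max |s|=11)
Stage 2 (OFFSET -5): 3+-5=-2, -8+-5=-13, 8+-5=3, -8+-5=-13, 11+-5=6, -7+-5=-12 -> [-2, -13, 3, -13, 6, -12] (max |s|=13)
Stage 3 (OFFSET 1): -2+1=-1, -13+1=-12, 3+1=4, -13+1=-12, 6+1=7, -12+1=-11 -> [-1, -12, 4, -12, 7, -11] (max |s|=12)
Stage 4 (AMPLIFY 3): -1*3=-3, -12*3=-36, 4*3=12, -12*3=-36, 7*3=21, -11*3=-33 -> [-3, -36, 12, -36, 21, -33] (max |s|=36)
Overall max amplitude: 36

Answer: 36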